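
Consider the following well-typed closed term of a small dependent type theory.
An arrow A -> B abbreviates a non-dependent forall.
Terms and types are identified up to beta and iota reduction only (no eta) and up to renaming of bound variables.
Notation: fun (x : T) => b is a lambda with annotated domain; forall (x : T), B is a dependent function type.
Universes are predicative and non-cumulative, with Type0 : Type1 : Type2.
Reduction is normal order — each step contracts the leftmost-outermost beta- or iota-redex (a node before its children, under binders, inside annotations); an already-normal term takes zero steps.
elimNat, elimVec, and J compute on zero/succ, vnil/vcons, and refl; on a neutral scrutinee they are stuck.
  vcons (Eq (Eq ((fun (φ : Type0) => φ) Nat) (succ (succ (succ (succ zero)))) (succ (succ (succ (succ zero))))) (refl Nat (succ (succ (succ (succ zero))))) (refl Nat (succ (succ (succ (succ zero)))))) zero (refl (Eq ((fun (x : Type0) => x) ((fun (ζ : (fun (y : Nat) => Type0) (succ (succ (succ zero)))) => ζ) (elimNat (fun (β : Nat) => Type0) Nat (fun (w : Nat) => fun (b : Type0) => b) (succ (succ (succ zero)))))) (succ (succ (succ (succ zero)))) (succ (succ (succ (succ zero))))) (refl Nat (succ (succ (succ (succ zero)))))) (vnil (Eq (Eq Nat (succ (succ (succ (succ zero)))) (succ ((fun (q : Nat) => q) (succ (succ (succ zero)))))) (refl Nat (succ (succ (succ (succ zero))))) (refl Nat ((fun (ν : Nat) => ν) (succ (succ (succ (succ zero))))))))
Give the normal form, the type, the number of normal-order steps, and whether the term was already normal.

reduced normal form:
  vcons (Eq (Eq Nat (succ (succ (succ (succ zero)))) (succ (succ (succ (succ zero))))) (refl Nat (succ (succ (succ (succ zero))))) (refl Nat (succ (succ (succ (succ zero)))))) zero (refl (Eq Nat (succ (succ (succ (succ zero)))) (succ (succ (succ (succ zero))))) (refl Nat (succ (succ (succ (succ zero)))))) (vnil (Eq (Eq Nat (succ (succ (succ (succ zero)))) (succ (succ (succ (succ zero))))) (refl Nat (succ (succ (succ (succ zero))))) (refl Nat (succ (succ (succ (succ zero)))))))
inferred type:
  Vec (Eq (Eq Nat (succ (succ (succ (succ zero)))) (succ (succ (succ (succ zero))))) (refl Nat (succ (succ (succ (succ zero))))) (refl Nat (succ (succ (succ (succ zero)))))) (succ zero)
normal-order step count: 15
already normal: no
first redex: a beta-redex


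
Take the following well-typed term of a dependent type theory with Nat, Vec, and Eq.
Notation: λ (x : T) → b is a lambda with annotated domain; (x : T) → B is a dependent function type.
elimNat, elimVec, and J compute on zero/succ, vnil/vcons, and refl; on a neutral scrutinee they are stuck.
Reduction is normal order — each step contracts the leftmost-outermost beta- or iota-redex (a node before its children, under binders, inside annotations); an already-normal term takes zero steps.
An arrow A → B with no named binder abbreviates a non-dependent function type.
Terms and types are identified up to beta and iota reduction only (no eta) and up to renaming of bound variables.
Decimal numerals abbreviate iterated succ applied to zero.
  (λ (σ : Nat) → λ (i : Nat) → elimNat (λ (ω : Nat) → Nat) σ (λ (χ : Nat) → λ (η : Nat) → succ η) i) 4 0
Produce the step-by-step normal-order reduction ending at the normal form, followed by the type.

reduction (normal order):
  (λ (σ : Nat) → λ (i : Nat) → elimNat (λ (ω : Nat) → Nat) σ (λ (χ : Nat) → λ (η : Nat) → succ η) i) 4 0
  ~> (λ (σ : Nat) → elimNat (λ (i : Nat) → Nat) 4 (λ (ω : Nat) → λ (χ : Nat) → succ χ) σ) 0
  ~> elimNat (λ (σ : Nat) → Nat) 4 (λ (i : Nat) → λ (ω : Nat) → succ ω) 0
  ~> 4
the term's type:
  Nat


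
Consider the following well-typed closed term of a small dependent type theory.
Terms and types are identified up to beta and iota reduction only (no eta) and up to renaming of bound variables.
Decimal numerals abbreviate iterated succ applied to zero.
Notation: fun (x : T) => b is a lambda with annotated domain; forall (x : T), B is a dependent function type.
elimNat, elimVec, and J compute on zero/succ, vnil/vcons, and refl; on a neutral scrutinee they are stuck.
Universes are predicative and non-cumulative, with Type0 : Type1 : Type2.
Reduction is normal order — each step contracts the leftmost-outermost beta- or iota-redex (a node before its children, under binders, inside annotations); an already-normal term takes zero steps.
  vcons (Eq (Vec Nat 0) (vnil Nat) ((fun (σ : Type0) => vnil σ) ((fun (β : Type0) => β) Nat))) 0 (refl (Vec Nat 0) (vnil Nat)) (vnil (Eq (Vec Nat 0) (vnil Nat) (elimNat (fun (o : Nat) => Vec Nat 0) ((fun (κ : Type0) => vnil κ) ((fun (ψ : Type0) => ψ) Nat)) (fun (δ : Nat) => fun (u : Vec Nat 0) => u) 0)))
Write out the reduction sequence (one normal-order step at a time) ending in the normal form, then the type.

normal-order reduction:
  vcons (Eq (Vec Nat 0) (vnil Nat) ((fun (σ : Type0) => vnil σ) ((fun (β : Type0) => β) Nat))) 0 (refl (Vec Nat 0) (vnil Nat)) (vnil (Eq (Vec Nat 0) (vnil Nat) (elimNat (fun (o : Nat) => Vec Nat 0) ((fun (κ : Type0) => vnil κ) ((fun (ψ : Type0) => ψ) Nat)) (fun (δ : Nat) => fun (u : Vec Nat 0) => u) 0)))
  ~> vcons (Eq (Vec Nat 0) (vnil Nat) (vnil ((fun (σ : Type0) => σ) Nat))) 0 (refl (Vec Nat 0) (vnil Nat)) (vnil (Eq (Vec Nat 0) (vnil Nat) (elimNat (fun (β : Nat) => Vec Nat 0) ((fun (o : Type0) => vnil o) ((fun (κ : Type0) => κ) Nat)) (fun (ψ : Nat) => fun (δ : Vec Nat 0) => δ) 0)))
  ~> vcons (Eq (Vec Nat 0) (vnil Nat) (vnil Nat)) 0 (refl (Vec Nat 0) (vnil Nat)) (vnil (Eq (Vec Nat 0) (vnil Nat) (elimNat (fun (σ : Nat) => Vec Nat 0) ((fun (β : Type0) => vnil β) ((fun (o : Type0) => o) Nat)) (fun (κ : Nat) => fun (ψ : Vec Nat 0) => ψ) 0)))
  ~> vcons (Eq (Vec Nat 0) (vnil Nat) (vnil Nat)) 0 (refl (Vec Nat 0) (vnil Nat)) (vnil (Eq (Vec Nat 0) (vnil Nat) ((fun (σ : Type0) => vnil σ) ((fun (β : Type0) => β) Nat))))
  ~> vcons (Eq (Vec Nat 0) (vnil Nat) (vnil Nat)) 0 (refl (Vec Nat 0) (vnil Nat)) (vnil (Eq (Vec Nat 0) (vnil Nat) (vnil ((fun (σ : Type0) => σ) Nat))))
  ~> vcons (Eq (Vec Nat 0) (vnil Nat) (vnil Nat)) 0 (refl (Vec Nat 0) (vnil Nat)) (vnil (Eq (Vec Nat 0) (vnil Nat) (vnil Nat)))
inferred type:
  Vec (Eq (Vec Nat 0) (vnil Nat) (vnil Nat)) 1


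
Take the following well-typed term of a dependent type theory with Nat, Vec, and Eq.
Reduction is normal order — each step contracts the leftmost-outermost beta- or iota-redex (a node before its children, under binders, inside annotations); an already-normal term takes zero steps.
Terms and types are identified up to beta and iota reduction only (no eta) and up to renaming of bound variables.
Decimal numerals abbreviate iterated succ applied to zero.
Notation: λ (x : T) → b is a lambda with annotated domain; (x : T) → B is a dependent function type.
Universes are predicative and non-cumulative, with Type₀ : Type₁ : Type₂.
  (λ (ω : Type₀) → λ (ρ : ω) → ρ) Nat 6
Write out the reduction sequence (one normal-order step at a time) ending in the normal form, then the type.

normal-order reduction sequence:
  (λ (ω : Type₀) → λ (ρ : ω) → ρ) Nat 6
  ~> (λ (ω : Nat) → ω) 6
  ~> 6
inferred type:
  Nat


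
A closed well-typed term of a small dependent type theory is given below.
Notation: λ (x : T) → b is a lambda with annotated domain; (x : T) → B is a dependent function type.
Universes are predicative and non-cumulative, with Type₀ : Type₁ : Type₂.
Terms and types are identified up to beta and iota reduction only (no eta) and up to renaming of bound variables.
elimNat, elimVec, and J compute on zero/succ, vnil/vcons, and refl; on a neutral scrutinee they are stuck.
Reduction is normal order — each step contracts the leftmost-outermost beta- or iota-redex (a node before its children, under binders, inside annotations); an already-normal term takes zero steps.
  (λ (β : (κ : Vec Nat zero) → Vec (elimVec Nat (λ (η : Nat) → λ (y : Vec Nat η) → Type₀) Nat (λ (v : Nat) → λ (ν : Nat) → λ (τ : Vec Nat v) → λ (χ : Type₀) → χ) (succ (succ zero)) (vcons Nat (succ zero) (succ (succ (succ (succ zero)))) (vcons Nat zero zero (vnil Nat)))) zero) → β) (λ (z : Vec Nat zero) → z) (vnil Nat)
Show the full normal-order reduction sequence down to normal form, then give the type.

normal-order reduction:
  (λ (β : (κ : Vec Nat zero) → Vec (elimVec Nat (λ (η : Nat) → λ (y : Vec Nat η) → Type₀) Nat (λ (v : Nat) → λ (ν : Nat) → λ (τ : Vec Nat v) → λ (χ : Type₀) → χ) (succ (succ zero)) (vcons Nat (succ zero) (succ (succ (succ (succ zero)))) (vcons Nat zero zero (vnil Nat)))) zero) → β) (λ (z : Vec Nat zero) → z) (vnil Nat)
  ~> (λ (β : Vec Nat zero) → β) (vnil Nat)
  ~> vnil Nat
inferred type:
  Vec Nat zero


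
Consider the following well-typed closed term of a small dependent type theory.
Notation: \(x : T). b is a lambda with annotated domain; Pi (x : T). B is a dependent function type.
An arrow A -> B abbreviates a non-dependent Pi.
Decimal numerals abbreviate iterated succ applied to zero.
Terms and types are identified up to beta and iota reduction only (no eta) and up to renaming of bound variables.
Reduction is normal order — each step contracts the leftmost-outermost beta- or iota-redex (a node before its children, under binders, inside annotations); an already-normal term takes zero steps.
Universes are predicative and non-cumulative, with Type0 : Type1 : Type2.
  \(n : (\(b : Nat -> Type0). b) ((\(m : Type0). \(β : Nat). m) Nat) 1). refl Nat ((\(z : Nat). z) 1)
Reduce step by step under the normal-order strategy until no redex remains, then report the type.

normal-order reduction sequence:
  \(n : (\(b : Nat -> Type0). b) ((\(m : Type0). \(β : Nat). m) Nat) 1). refl Nat ((\(z : Nat). z) 1)
  ~> \(n : (\(b : Type0). \(m : Nat). b) Nat 1). refl Nat ((\(β : Nat). β) 1)
  ~> \(n : (\(b : Nat). Nat) 1). refl Nat ((\(m : Nat). m) 1)
  ~> \(n : Nat). refl Nat ((\(b : Nat). b) 1)
  ~> \(n : Nat). refl Nat 1
the term's type:
  Nat -> Eq Nat 1 1


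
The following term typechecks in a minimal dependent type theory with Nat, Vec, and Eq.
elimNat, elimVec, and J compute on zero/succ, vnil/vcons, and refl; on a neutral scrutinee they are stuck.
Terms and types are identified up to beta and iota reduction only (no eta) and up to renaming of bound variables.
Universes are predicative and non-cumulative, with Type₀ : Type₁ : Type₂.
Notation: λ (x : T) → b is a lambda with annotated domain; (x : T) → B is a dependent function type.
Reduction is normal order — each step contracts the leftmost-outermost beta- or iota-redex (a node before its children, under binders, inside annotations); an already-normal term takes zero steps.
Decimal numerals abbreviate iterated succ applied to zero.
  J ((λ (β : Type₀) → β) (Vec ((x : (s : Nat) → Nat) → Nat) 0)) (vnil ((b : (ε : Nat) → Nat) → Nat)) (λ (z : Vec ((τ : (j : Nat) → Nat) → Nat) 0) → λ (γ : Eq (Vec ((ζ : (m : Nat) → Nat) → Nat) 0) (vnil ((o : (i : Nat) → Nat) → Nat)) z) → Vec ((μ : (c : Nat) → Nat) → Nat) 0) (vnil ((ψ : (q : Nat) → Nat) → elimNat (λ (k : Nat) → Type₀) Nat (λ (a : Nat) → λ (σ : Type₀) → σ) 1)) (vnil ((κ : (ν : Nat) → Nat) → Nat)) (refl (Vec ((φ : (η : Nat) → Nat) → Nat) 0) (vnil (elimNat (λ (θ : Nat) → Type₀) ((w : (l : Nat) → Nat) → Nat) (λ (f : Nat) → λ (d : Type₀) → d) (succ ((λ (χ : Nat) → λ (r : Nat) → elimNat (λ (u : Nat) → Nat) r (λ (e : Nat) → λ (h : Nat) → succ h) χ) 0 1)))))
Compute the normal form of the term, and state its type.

normal form:
  vnil ((β : (x : Nat) → Nat) → Nat)
inferred type:
  Vec ((β : (x : Nat) → Nat) → Nat) 0


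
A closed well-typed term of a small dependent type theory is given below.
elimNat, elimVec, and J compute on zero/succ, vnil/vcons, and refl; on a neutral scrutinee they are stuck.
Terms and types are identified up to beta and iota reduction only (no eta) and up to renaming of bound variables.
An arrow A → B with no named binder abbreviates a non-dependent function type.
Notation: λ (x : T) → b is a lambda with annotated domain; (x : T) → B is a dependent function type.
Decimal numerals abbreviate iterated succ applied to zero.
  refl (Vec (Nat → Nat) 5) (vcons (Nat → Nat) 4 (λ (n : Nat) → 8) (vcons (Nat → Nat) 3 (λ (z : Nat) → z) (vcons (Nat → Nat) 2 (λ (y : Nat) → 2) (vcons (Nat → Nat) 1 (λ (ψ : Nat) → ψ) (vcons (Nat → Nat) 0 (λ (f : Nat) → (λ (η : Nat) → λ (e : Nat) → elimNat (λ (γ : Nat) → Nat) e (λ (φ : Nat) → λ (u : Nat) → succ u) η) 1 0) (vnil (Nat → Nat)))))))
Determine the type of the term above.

the term's type:
  Eq (Vec (Nat → Nat) 5) (vcons (Nat → Nat) 4 (λ (n : Nat) → 8) (vcons (Nat → Nat) 3 (λ (z : Nat) → z) (vcons (Nat → Nat) 2 (λ (y : Nat) → 2) (vcons (Nat → Nat) 1 (λ (ψ : Nat) → ψ) (vcons (Nat → Nat) 0 (λ (f : Nat) → 1) (vnil (Nat → Nat))))))) (vcons (Nat → Nat) 4 (λ (η : Nat) → 8) (vcons (Nat → Nat) 3 (λ (e : Nat) → e) (vcons (Nat → Nat) 2 (λ (γ : Nat) → 2) (vcons (Nat → Nat) 1 (λ (φ : Nat) → φ) (vcons (Nat → Nat) 0 (λ (u : Nat) → 1) (vnil (Nat → Nat)))))))


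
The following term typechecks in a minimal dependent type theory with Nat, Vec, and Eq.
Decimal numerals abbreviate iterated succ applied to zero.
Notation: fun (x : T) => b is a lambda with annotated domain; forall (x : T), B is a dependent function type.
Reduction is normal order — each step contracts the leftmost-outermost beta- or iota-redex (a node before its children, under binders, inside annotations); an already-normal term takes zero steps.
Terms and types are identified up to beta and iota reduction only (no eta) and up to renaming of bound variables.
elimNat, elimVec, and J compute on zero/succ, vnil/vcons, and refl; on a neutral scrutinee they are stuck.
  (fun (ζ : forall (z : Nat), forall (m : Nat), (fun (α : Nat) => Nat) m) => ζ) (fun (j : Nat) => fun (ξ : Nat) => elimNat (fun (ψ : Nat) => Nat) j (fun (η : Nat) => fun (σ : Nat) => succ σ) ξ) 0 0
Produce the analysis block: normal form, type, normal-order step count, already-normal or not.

reduced normal form:
  0
type:
  Nat
steps to reach normal form (normal order): 4
already normal: no
first redex: a beta-redex


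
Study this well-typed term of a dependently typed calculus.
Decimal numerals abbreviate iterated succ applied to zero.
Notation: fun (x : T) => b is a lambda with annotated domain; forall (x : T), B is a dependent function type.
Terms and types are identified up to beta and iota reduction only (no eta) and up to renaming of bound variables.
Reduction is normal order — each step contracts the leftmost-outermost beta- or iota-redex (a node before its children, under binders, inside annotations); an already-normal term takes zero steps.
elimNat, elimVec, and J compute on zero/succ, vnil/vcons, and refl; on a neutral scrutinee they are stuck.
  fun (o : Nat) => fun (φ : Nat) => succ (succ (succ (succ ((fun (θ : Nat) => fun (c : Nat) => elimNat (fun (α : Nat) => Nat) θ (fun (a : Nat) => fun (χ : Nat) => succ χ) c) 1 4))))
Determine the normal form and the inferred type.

resulting normal form:
  fun (o : Nat) => fun (φ : Nat) => 9
inferred type:
  forall (o : Nat), forall (φ : Nat), Nat


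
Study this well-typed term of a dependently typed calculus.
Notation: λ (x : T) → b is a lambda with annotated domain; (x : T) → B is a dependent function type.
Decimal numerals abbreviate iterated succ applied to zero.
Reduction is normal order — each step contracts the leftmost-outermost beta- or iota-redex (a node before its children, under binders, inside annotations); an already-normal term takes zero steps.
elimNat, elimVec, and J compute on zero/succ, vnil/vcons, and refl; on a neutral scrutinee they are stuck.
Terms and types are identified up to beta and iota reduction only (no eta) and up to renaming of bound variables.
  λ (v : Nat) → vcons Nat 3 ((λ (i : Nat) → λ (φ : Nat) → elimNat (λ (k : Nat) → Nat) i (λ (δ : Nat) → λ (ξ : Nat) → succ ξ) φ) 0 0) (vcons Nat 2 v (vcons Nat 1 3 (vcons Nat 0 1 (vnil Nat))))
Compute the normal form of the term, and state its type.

reduced normal form:
  λ (v : Nat) → vcons Nat 3 0 (vcons Nat 2 v (vcons Nat 1 3 (vcons Nat 0 1 (vnil Nat))))
the term's type:
  (v : Nat) → Vec Nat 4
observation: normalization takes exactly 3 steps under the normal-order strategy.


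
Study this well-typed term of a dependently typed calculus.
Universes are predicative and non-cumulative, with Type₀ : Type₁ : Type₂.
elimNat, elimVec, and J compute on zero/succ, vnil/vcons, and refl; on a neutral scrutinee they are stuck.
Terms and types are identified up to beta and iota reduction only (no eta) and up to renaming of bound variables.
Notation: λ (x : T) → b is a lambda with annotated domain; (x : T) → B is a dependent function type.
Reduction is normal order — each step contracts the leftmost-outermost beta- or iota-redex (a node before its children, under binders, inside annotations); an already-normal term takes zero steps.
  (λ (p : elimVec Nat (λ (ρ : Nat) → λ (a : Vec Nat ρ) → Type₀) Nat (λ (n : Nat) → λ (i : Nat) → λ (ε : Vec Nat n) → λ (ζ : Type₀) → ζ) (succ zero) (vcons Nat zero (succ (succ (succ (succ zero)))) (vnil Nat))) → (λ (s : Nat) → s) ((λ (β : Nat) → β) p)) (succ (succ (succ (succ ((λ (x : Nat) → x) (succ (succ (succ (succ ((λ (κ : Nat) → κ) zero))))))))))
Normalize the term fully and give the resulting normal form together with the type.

reduced normal form:
  succ (succ (succ (succ (succ (succ (succ (succ zero)))))))
inferred type:
  Nat
observation: reduction starts at a beta-redex, and 5 normal-order steps reach the normal form.


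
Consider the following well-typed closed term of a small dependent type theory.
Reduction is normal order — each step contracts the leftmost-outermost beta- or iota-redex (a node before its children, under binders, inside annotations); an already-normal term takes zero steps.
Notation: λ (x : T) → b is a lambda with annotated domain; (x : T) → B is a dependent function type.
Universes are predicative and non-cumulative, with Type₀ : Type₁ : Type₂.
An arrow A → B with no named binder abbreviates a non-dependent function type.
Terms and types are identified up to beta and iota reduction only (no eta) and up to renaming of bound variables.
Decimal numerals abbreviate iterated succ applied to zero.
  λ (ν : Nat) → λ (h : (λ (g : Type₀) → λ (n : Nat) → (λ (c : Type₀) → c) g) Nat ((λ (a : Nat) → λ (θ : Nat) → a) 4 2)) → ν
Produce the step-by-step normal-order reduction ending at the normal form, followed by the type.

normal-order reduction sequence:
  λ (ν : Nat) → λ (h : (λ (g : Type₀) → λ (n : Nat) → (λ (c : Type₀) → c) g) Nat ((λ (a : Nat) → λ (θ : Nat) → a) 4 2)) → ν
  ~> λ (ν : Nat) → λ (h : (λ (g : Nat) → (λ (n : Type₀) → n) Nat) ((λ (c : Nat) → λ (a : Nat) → c) 4 2)) → ν
  ~> λ (ν : Nat) → λ (h : (λ (g : Type₀) → g) Nat) → ν
  ~> λ (ν : Nat) → λ (h : Nat) → ν
the term's type:
  Nat → Nat → Nat


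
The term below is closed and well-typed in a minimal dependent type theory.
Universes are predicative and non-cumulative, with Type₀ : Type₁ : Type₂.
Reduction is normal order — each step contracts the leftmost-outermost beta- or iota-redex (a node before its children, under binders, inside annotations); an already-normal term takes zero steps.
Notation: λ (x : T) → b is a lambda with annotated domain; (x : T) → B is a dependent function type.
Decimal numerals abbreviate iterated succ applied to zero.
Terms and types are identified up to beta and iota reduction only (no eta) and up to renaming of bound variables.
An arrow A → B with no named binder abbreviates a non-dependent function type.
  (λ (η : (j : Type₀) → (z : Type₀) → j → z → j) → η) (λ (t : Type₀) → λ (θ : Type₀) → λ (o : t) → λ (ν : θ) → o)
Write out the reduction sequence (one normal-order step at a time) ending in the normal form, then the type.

reduction (normal order):
  (λ (η : (j : Type₀) → (z : Type₀) → j → z → j) → η) (λ (t : Type₀) → λ (θ : Type₀) → λ (o : t) → λ (ν : θ) → o)
  ~> λ (η : Type₀) → λ (j : Type₀) → λ (z : η) → λ (t : j) → z
the term's type:
  (η : Type₀) → (j : Type₀) → η → j → η


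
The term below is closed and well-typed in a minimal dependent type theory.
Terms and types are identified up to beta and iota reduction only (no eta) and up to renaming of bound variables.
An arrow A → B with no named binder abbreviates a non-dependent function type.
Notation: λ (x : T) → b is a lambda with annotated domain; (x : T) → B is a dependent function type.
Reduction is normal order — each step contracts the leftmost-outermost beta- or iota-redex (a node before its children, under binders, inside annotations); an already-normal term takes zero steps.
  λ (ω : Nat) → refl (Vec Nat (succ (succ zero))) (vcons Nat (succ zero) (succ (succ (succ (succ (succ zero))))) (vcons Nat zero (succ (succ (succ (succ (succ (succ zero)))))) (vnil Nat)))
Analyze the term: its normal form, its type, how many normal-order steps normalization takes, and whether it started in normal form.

resulting normal form:
  λ (ω : Nat) → refl (Vec Nat (succ (succ zero))) (vcons Nat (succ zero) (succ (succ (succ (succ (succ zero))))) (vcons Nat zero (succ (succ (succ (succ (succ (succ zero)))))) (vnil Nat)))
type:
  Nat → Eq (Vec Nat (succ (succ zero))) (vcons Nat (succ zero) (succ (succ (succ (succ (succ zero))))) (vcons Nat zero (succ (succ (succ (succ (succ (succ zero)))))) (vnil Nat))) (vcons Nat (succ zero) (succ (succ (succ (succ (succ zero))))) (vcons Nat zero (succ (succ (succ (succ (succ (succ zero)))))) (vnil Nat)))
reduction steps (normal order): 0
started in normal form: yes


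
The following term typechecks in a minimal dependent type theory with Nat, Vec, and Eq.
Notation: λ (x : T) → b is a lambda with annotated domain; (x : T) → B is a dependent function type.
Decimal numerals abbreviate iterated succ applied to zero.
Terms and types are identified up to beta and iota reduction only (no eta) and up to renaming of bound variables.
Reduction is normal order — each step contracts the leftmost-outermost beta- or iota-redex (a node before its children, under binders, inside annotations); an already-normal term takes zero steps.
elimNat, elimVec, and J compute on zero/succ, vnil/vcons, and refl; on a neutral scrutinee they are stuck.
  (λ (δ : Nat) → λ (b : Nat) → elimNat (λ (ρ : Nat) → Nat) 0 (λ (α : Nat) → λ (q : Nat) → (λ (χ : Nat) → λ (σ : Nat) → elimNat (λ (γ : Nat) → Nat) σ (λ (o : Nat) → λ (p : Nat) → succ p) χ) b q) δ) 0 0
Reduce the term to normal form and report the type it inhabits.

resulting normal form:
  0
type:
  Nat


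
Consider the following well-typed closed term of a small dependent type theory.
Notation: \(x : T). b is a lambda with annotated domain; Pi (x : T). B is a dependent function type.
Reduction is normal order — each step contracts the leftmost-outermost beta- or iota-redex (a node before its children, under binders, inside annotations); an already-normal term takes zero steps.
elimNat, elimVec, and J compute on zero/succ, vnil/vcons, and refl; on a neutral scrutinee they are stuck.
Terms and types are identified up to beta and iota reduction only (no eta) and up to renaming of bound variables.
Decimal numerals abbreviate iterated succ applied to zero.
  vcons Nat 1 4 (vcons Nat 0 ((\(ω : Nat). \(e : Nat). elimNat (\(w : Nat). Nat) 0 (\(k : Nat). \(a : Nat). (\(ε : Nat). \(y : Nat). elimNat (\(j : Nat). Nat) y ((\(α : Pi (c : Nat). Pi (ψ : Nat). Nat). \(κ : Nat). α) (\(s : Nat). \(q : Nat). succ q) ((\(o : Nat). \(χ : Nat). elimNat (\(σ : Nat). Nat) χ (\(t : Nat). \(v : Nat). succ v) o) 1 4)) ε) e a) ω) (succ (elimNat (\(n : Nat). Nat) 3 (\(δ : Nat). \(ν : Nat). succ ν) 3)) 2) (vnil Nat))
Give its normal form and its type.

reduced normal form:
  vcons Nat 1 4 (vcons Nat 0 14 (vnil Nat))
the term's type:
  Vec Nat 2


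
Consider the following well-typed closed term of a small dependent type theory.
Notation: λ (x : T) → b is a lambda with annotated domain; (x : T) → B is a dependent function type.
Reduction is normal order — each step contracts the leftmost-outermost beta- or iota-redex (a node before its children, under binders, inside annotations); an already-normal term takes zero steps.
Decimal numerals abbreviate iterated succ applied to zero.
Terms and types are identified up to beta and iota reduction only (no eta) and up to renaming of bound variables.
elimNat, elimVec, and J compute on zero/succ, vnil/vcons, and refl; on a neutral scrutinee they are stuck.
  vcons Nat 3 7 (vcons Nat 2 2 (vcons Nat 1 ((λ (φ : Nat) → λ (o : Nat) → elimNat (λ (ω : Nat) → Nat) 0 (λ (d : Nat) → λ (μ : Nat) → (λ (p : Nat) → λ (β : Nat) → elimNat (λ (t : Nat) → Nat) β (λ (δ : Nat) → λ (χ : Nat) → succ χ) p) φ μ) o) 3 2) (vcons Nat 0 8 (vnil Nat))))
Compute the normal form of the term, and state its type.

resulting normal form:
  vcons Nat 3 7 (vcons Nat 2 2 (vcons Nat 1 6 (vcons Nat 0 8 (vnil Nat))))
the term's type:
  Vec Nat 4


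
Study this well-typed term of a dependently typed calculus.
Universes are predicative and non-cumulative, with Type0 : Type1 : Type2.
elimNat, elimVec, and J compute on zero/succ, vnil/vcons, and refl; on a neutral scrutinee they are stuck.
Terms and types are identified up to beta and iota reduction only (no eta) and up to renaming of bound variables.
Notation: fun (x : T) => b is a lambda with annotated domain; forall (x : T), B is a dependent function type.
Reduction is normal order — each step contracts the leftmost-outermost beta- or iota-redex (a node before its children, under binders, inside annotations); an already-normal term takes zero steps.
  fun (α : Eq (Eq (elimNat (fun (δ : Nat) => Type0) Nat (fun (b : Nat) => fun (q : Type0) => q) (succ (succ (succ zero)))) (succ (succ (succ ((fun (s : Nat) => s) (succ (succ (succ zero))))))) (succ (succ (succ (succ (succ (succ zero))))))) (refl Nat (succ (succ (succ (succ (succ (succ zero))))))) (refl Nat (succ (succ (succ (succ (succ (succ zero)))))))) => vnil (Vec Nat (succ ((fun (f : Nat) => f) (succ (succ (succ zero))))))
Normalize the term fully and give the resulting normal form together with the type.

reduced normal form:
  fun (α : Eq (Eq Nat (succ (succ (succ (succ (succ (succ zero)))))) (succ (succ (succ (succ (succ (succ zero))))))) (refl Nat (succ (succ (succ (succ (succ (succ zero))))))) (refl Nat (succ (succ (succ (succ (succ (succ zero)))))))) => vnil (Vec Nat (succ (succ (succ (succ zero)))))
inferred type:
  forall (α : Eq (Eq Nat (succ (succ (succ (succ (succ (succ zero)))))) (succ (succ (succ (succ (succ (succ zero))))))) (refl Nat (succ (succ (succ (succ (succ (succ zero))))))) (refl Nat (succ (succ (succ (succ (succ (succ zero)))))))), Vec (Vec Nat (succ (succ (succ (succ zero))))) zero
observation: contracting an elimNat iota-redex first, the term normalizes in 12 steps.


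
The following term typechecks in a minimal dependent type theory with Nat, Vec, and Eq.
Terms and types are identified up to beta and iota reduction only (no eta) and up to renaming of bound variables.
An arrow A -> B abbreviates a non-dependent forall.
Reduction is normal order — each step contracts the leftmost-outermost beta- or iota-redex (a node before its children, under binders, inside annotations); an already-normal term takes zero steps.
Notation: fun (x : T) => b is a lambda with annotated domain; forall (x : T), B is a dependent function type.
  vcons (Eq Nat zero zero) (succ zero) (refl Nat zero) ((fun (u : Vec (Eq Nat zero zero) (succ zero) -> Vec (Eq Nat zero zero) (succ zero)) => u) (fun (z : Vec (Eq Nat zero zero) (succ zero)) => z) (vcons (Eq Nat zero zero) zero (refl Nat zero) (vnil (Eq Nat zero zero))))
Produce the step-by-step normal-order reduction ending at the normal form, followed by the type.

normal-order reduction sequence:
  vcons (Eq Nat zero zero) (succ zero) (refl Nat zero) ((fun (u : Vec (Eq Nat zero zero) (succ zero) -> Vec (Eq Nat zero zero) (succ zero)) => u) (fun (z : Vec (Eq Nat zero zero) (succ zero)) => z) (vcons (Eq Nat zero zero) zero (refl Nat zero) (vnil (Eq Nat zero zero))))
  ~> vcons (Eq Nat zero zero) (succ zero) (refl Nat zero) ((fun (u : Vec (Eq Nat zero zero) (succ zero)) => u) (vcons (Eq Nat zero zero) zero (refl Nat zero) (vnil (Eq Nat zero zero))))
  ~> vcons (Eq Nat zero zero) (succ zero) (refl Nat zero) (vcons (Eq Nat zero zero) zero (refl Nat zero) (vnil (Eq Nat zero zero)))
type:
  Vec (Eq Nat zero zero) (succ (succ zero))


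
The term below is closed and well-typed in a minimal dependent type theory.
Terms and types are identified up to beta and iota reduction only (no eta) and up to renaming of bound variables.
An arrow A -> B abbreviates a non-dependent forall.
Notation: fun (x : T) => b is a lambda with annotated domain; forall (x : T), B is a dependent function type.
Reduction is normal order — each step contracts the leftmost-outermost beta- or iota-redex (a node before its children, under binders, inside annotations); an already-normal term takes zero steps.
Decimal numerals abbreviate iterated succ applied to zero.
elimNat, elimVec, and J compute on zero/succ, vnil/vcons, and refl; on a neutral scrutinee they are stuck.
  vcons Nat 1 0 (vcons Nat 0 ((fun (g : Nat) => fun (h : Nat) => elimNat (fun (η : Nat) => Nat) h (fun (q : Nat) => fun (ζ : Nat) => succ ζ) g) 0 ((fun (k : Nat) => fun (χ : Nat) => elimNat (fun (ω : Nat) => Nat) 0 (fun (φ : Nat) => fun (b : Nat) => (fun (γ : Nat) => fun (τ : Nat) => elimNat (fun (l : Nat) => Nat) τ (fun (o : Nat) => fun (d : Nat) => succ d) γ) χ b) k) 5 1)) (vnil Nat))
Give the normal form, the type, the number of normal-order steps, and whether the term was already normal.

normal form:
  vcons Nat 1 0 (vcons Nat 0 5 (vnil Nat))
the term's type:
  Vec Nat 2
reduction steps (normal order): 51
term was already normal: no
first contracted redex: a beta-redex


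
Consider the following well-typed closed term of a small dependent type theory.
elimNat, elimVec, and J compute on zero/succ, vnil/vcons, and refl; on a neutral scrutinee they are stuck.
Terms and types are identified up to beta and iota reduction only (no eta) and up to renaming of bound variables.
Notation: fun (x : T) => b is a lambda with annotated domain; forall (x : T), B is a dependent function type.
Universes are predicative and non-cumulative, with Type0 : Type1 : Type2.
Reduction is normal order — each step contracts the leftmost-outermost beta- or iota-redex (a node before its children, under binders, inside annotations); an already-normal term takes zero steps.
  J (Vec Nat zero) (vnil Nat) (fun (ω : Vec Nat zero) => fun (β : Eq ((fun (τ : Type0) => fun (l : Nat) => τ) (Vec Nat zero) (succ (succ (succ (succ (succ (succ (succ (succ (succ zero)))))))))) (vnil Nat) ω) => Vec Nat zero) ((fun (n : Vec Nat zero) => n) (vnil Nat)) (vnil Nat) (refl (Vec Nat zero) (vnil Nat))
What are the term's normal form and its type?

normal form:
  vnil Nat
inferred type:
  Vec Nat zero
observation: reduction starts at a J iota-redex, and 2 normal-order steps reach the normal form.


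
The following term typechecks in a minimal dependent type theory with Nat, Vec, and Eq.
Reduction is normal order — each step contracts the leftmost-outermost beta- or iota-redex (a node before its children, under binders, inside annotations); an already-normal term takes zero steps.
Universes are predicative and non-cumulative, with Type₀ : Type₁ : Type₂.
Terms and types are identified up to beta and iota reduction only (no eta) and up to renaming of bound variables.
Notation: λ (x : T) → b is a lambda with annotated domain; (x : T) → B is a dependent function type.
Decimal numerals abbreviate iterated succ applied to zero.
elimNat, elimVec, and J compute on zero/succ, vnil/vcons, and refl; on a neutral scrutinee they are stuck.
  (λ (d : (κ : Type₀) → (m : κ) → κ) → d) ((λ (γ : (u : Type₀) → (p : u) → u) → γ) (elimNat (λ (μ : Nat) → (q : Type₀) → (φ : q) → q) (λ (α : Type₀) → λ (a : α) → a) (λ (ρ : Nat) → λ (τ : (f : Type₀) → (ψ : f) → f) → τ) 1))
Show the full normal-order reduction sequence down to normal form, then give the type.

reduction (normal order):
  (λ (d : (κ : Type₀) → (m : κ) → κ) → d) ((λ (γ : (u : Type₀) → (p : u) → u) → γ) (elimNat (λ (μ : Nat) → (q : Type₀) → (φ : q) → q) (λ (α : Type₀) → λ (a : α) → a) (λ (ρ : Nat) → λ (τ : (f : Type₀) → (ψ : f) → f) → τ) 1))
  ~> (λ (d : (κ : Type₀) → (m : κ) → κ) → d) (elimNat (λ (γ : Nat) → (u : Type₀) → (p : u) → u) (λ (μ : Type₀) → λ (q : μ) → q) (λ (φ : Nat) → λ (α : (a : Type₀) → (ρ : a) → a) → α) 1)
  ~> elimNat (λ (d : Nat) → (κ : Type₀) → (m : κ) → κ) (λ (γ : Type₀) → λ (u : γ) → u) (λ (p : Nat) → λ (μ : (q : Type₀) → (φ : q) → q) → μ) 1
  ~> (λ (d : Nat) → λ (κ : (m : Type₀) → (γ : m) → m) → κ) 0 (elimNat (λ (u : Nat) → (p : Type₀) → (μ : p) → p) (λ (q : Type₀) → λ (φ : q) → φ) (λ (α : Nat) → λ (a : (ρ : Type₀) → (τ : ρ) → ρ) → a) 0)
  ~> (λ (d : (κ : Type₀) → (m : κ) → κ) → d) (elimNat (λ (γ : Nat) → (u : Type₀) → (p : u) → u) (λ (μ : Type₀) → λ (q : μ) → q) (λ (φ : Nat) → λ (α : (a : Type₀) → (ρ : a) → a) → α) 0)
  ~> elimNat (λ (d : Nat) → (κ : Type₀) → (m : κ) → κ) (λ (γ : Type₀) → λ (u : γ) → u) (λ (p : Nat) → λ (μ : (q : Type₀) → (φ : q) → q) → μ) 0
  ~> λ (d : Type₀) → λ (κ : d) → κ
the term's type:
  (d : Type₀) → (κ : d) → d


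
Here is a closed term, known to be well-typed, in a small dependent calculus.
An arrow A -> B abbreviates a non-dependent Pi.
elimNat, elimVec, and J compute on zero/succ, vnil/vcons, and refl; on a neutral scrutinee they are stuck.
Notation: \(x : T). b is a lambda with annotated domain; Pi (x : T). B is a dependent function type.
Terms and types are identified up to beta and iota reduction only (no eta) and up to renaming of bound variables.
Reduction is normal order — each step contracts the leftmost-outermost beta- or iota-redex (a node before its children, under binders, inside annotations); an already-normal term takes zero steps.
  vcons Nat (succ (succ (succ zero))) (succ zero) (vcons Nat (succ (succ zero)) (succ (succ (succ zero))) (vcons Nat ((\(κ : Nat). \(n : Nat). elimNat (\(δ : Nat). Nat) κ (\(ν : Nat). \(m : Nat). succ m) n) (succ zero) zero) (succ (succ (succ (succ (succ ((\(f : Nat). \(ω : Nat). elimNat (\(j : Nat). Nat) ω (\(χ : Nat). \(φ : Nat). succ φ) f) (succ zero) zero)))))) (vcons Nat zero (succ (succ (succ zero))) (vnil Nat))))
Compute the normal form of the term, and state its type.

resulting normal form:
  vcons Nat (succ (succ (succ zero))) (succ zero) (vcons Nat (succ (succ zero)) (succ (succ (succ zero))) (vcons Nat (succ zero) (succ (succ (succ (succ (succ (succ zero)))))) (vcons Nat zero (succ (succ (succ zero))) (vnil Nat))))
the term's type:
  Vec Nat (succ (succ (succ (succ zero))))
observation: normalization takes exactly 9 steps under the normal-order strategy.


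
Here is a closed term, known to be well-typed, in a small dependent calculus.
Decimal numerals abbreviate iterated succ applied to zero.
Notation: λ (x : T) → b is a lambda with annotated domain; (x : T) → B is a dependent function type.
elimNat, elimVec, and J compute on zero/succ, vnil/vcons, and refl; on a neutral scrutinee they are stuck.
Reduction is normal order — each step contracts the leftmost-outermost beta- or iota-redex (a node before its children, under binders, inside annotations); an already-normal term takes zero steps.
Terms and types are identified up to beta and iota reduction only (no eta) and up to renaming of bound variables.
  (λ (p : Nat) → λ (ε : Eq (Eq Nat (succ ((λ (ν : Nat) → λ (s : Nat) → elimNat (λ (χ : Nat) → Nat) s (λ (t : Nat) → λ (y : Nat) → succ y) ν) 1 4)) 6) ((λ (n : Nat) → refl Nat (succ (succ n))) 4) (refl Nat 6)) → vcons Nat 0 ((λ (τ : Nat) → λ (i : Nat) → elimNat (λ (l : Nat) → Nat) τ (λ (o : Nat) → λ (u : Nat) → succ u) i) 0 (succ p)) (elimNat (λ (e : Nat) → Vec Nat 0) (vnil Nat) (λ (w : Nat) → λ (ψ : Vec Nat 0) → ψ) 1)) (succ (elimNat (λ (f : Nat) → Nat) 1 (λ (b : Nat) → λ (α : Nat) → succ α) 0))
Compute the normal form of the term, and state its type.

normal form:
  λ (p : Eq (Eq Nat 6 6) (refl Nat 6) (refl Nat 6)) → vcons Nat 0 3 (vnil Nat)
the term's type:
  (p : Eq (Eq Nat 6 6) (refl Nat 6) (refl Nat 6)) → Vec Nat 1
observation: the first redex contracted is a beta-redex; the normal form is reached in 25 normal-order steps.


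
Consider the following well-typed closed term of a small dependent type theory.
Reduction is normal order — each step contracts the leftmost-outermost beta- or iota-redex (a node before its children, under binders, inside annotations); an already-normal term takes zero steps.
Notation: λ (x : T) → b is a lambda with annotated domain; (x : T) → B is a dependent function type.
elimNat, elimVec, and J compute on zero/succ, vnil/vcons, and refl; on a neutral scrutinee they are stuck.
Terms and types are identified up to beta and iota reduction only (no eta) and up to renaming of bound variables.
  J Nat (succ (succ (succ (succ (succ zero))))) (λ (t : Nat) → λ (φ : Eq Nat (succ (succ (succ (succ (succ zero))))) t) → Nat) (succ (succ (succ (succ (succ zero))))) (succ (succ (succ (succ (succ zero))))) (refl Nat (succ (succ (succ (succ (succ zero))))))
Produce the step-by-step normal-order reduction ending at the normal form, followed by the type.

reduction (normal order):
  J Nat (succ (succ (succ (succ (succ zero))))) (λ (t : Nat) → λ (φ : Eq Nat (succ (succ (succ (succ (succ zero))))) t) → Nat) (succ (succ (succ (succ (succ zero))))) (succ (succ (succ (succ (succ zero))))) (refl Nat (succ (succ (succ (succ (succ zero))))))
  ~> succ (succ (succ (succ (succ zero))))
type:
  Nat


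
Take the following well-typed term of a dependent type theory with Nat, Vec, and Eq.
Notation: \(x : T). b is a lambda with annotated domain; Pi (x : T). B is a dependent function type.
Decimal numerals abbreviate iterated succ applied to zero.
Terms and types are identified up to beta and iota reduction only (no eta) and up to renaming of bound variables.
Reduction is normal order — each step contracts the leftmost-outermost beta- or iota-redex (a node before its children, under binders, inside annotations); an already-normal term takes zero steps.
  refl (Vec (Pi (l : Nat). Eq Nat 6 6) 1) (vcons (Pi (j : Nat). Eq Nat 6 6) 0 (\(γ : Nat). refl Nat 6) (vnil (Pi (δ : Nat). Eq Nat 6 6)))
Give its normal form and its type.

resulting normal form:
  refl (Vec (Pi (l : Nat). Eq Nat 6 6) 1) (vcons (Pi (j : Nat). Eq Nat 6 6) 0 (\(γ : Nat). refl Nat 6) (vnil (Pi (δ : Nat). Eq Nat 6 6)))
the term's type:
  Eq (Vec (Pi (l : Nat). Eq Nat 6 6) 1) (vcons (Pi (j : Nat). Eq Nat 6 6) 0 (\(γ : Nat). refl Nat 6) (vnil (Pi (δ : Nat). Eq Nat 6 6))) (vcons (Pi (a : Nat). Eq Nat 6 6) 0 (\(ζ : Nat). refl Nat 6) (vnil (Pi (ε : Nat). Eq Nat 6 6)))


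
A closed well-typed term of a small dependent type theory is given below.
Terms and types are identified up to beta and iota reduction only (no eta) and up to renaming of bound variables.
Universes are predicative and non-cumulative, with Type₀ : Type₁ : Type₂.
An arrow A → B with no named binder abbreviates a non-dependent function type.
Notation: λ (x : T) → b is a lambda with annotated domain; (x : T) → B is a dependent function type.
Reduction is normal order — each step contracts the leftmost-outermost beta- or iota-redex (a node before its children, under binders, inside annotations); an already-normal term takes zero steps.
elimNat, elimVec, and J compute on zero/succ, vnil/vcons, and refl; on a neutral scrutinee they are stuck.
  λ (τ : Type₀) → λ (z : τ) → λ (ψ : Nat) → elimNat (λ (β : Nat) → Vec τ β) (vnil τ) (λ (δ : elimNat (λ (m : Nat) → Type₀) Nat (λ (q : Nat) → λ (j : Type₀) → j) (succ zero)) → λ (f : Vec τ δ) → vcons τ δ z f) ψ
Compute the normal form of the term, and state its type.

resulting normal form:
  λ (τ : Type₀) → λ (z : τ) → λ (ψ : Nat) → elimNat (λ (β : Nat) → Vec τ β) (vnil τ) (λ (δ : Nat) → λ (m : Vec τ δ) → vcons τ δ z m) ψ
type:
  (τ : Type₀) → τ → (z : Nat) → Vec τ z
observation: 4 normal-order steps separate the term from its normal form.
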